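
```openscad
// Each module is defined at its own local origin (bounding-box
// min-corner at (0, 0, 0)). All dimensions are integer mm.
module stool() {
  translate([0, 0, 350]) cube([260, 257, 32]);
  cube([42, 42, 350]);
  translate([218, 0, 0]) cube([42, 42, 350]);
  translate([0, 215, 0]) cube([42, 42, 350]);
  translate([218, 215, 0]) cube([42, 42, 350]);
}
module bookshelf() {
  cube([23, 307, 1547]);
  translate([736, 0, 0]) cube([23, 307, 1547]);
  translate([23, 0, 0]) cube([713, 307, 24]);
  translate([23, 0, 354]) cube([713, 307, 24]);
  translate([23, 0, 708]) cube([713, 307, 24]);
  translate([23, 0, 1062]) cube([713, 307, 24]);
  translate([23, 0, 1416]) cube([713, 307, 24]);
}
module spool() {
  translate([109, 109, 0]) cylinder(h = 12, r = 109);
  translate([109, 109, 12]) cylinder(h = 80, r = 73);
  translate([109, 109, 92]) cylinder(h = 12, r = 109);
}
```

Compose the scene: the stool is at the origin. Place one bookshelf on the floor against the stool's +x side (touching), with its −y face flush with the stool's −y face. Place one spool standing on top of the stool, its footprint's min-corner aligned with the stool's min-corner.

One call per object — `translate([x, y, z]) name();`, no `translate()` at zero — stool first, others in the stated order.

stool();
translate([260, 0, 0]) bookshelf();
translate([0, 0, 382]) spool();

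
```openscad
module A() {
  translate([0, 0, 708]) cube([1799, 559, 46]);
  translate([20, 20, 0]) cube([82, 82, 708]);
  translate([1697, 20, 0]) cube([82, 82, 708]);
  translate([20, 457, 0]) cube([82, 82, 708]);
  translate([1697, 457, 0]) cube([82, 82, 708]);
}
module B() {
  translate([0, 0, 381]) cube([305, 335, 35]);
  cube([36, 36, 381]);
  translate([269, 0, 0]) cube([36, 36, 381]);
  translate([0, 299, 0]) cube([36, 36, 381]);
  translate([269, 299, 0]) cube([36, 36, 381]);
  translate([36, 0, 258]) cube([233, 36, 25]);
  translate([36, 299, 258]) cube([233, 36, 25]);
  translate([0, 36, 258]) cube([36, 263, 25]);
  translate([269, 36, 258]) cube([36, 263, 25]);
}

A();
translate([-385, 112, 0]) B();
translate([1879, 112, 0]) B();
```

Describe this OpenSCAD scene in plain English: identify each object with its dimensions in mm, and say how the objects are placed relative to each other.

A is a table: top 1799 mm (x) × 559 mm (y), 46 mm thick, upper face at z = 754 mm, on four 82×82 mm square legs, each inset 20 mm from the nearest pair of top edges, running from z = 0 to the bottom of the top.

B is a four-legged stool. The seat is 305×335 mm, 35 mm thick, top at z = 416 mm. It stands on four square legs, each 36×36 mm in cross-section, from z = 0 to the seat underside, each flush with a corner of the seat. Four stretchers, 36 mm wide and 25 mm tall, connect adjacent legs with their undersides at z = 258 mm, each running between the inner faces of the legs it joins and aligned with the legs' outer faces on the other axis.

Two stools sit around the table at the −x, +x sides.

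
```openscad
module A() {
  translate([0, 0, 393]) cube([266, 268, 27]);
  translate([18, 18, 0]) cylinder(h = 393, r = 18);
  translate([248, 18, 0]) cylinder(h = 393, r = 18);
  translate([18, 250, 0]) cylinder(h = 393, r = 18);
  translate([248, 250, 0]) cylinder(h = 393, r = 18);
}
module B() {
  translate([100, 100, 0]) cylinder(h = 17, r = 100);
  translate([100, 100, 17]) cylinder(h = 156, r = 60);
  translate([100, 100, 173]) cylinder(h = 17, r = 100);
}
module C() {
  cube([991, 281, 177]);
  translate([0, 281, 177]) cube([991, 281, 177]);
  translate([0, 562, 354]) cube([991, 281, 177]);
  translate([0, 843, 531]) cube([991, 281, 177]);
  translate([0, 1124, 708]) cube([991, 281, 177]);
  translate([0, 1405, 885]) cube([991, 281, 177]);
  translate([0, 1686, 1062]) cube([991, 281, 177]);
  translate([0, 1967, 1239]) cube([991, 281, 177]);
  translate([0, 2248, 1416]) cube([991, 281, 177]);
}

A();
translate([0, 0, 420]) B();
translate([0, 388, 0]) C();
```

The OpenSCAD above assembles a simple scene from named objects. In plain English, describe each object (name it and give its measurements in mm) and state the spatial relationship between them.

A is a four-legged stool. The seat is a 266×268×27 mm slab whose top surface is at z = 420 mm; four round legs, each 36 mm in diameter, run from the floor (z = 0) to the underside of the seat, each leg's axis is inset half a diameter from the nearest pair of seat edges (so the leg's bounding box is flush with the corner).

B is a spool: two coaxial disc flanges of radius 100 mm and thickness 17 mm, joined by a core cylinder of radius 60 mm and height 156 mm. The lower flange rests on z = 0 and the three cylinders share a vertical axis.

C is a straight staircase of 9 solid steps. Each step is 991 mm wide (x), 281 mm deep (y, the going) and 177 mm tall (the rise). The first step rests on the floor; each subsequent step sits one going further in +y and one rise higher in +z, directly behind and above the previous step with no overlap.

The spool is on top of the stool. The staircase is on the floor beside the stool on its +y side.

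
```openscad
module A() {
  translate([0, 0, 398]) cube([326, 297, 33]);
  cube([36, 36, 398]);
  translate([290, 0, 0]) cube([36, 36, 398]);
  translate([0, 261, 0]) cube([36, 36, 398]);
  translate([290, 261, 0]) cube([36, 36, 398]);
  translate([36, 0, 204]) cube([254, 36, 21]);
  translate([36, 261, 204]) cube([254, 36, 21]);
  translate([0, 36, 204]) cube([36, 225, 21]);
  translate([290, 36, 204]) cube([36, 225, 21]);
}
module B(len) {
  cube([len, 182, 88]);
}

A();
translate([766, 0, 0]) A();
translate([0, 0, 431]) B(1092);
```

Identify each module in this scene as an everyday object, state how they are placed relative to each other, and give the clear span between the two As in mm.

Second stool starts at x = 766; first ends at x = 326; clear span = 766 − 326 = 440 mm.

A is a stool. B is a beam. A beam spans the tops of two stools. The clear span between the two stools is 440 mm.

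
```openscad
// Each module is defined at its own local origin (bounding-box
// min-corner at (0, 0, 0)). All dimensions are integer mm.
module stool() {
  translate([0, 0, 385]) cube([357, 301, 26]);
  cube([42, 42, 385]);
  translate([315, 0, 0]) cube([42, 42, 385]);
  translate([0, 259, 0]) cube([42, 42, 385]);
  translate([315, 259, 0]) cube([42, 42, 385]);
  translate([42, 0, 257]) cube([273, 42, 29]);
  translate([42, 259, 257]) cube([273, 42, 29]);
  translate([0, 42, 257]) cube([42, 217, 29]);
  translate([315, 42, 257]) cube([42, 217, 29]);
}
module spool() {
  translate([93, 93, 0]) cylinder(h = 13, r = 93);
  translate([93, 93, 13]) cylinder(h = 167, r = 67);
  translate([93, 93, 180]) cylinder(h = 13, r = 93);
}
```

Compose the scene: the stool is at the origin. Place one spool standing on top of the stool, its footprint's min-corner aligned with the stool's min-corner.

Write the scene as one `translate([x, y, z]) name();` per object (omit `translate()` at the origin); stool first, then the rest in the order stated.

stool();
translate([0, 0, 411]) spool();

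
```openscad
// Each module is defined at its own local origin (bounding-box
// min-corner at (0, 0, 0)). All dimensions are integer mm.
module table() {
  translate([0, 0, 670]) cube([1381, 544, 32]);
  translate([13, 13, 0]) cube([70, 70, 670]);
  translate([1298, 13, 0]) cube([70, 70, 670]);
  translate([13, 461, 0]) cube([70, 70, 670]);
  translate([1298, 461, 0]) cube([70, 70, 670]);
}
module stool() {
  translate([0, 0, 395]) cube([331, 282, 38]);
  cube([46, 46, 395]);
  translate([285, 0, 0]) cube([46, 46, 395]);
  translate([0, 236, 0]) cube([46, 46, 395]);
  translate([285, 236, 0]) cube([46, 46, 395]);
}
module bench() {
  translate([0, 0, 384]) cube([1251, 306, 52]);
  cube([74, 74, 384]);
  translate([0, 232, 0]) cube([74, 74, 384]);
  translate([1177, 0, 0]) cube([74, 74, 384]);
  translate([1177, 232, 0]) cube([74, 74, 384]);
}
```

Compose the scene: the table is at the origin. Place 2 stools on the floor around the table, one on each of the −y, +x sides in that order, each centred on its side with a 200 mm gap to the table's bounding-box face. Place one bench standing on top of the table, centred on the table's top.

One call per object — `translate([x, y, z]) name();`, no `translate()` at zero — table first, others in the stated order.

table();
translate([525, -482, 0]) stool();
translate([1581, 131, 0]) stool();
translate([65, 119, 702]) bench();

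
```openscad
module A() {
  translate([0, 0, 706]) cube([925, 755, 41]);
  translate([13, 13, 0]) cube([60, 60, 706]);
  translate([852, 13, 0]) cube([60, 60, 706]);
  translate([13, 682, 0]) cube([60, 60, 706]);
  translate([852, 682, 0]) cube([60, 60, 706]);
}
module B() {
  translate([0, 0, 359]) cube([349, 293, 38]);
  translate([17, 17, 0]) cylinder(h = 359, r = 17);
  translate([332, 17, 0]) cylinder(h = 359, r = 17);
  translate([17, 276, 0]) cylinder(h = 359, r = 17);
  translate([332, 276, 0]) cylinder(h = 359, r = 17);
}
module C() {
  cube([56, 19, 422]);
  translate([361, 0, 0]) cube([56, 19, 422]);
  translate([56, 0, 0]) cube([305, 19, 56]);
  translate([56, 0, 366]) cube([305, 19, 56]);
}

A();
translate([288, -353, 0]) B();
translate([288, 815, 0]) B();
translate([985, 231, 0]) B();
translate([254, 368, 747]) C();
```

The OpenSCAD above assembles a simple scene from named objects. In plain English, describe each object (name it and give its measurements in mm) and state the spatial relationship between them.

A is a rectangular dining table. The top is 925×755×41 mm with its upper surface at z = 747 mm. It stands on four 60×60 mm square legs, each inset 13 mm from the nearest pair of top edges, running from the floor to the underside of the top.

B is a simple wooden stool: a rectangular seat 349 mm (x) by 293 mm (y), 38 mm thick, top face at z = 397 mm, on four round legs, each 34 mm in diameter. The legs rest on z = 0, each leg's axis is inset half a diameter from the nearest pair of seat edges (so the leg's bounding box is flush with the corner).

C is a rectangular picture frame lying in the x–z plane (depth along y). The opening is 305 mm wide (x) by 310 mm tall (z), surrounded by a border 56 mm wide on all four sides. The frame is 19 mm deep and is made of two full-height vertical stiles with two horizontal rails fitted between them.

Three stools sit around the table at the −y, +y, +x sides. The picture frame is on top of the table, centred.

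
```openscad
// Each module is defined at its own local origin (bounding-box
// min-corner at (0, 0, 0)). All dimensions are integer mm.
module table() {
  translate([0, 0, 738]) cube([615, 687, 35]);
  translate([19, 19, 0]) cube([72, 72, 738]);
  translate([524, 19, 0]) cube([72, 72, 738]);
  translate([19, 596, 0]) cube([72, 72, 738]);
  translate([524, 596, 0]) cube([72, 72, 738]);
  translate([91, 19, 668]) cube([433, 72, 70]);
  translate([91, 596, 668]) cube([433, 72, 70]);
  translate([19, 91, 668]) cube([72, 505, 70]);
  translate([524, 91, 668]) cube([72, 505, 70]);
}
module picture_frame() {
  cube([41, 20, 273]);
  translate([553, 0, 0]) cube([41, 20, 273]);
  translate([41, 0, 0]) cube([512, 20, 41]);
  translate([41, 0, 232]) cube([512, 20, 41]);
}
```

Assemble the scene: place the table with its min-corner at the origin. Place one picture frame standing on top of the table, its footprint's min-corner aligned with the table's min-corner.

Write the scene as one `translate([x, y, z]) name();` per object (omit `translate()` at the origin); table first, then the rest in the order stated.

table();
translate([0, 0, 773]) picture_frame();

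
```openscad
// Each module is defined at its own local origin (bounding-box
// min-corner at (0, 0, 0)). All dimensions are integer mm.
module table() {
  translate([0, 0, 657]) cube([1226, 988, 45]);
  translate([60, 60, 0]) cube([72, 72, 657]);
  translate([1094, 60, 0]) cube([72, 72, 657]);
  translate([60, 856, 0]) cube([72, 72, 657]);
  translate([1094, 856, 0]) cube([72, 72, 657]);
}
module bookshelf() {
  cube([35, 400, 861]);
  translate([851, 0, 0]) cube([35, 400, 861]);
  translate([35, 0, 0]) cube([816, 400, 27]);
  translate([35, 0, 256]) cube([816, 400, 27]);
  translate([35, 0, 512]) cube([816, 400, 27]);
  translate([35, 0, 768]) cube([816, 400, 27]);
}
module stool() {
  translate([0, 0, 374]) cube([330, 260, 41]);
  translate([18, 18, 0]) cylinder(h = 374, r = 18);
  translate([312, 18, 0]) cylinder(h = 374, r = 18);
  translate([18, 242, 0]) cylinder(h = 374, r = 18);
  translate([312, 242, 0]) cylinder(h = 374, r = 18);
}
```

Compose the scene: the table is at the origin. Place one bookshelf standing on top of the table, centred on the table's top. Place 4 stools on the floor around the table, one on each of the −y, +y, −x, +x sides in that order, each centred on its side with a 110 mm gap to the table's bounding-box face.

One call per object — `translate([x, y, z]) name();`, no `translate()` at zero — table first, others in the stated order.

table();
translate([170, 294, 702]) bookshelf();
translate([448, -370, 0]) stool();
translate([448, 1098, 0]) stool();
translate([-440, 364, 0]) stool();
translate([1336, 364, 0]) stool();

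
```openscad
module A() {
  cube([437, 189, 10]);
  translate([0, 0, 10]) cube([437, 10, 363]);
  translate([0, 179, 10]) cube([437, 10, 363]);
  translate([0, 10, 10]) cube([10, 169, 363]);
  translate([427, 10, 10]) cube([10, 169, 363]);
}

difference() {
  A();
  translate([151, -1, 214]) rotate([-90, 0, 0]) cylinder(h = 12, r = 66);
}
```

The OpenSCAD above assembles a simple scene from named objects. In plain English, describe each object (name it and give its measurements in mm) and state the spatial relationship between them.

A is an open-topped rectangular box: outside dimensions 437×189×373 mm, with a uniform wall and base thickness of 10 mm. The base is a full 437×189 slab on the floor; four walls sit on top of the base. The front and back walls (the −y and +y sides) span the full width; the two side walls fit between them.

The open box has a circular hole of radius 66 mm through its front wall, centred at (x = 151, z = 214).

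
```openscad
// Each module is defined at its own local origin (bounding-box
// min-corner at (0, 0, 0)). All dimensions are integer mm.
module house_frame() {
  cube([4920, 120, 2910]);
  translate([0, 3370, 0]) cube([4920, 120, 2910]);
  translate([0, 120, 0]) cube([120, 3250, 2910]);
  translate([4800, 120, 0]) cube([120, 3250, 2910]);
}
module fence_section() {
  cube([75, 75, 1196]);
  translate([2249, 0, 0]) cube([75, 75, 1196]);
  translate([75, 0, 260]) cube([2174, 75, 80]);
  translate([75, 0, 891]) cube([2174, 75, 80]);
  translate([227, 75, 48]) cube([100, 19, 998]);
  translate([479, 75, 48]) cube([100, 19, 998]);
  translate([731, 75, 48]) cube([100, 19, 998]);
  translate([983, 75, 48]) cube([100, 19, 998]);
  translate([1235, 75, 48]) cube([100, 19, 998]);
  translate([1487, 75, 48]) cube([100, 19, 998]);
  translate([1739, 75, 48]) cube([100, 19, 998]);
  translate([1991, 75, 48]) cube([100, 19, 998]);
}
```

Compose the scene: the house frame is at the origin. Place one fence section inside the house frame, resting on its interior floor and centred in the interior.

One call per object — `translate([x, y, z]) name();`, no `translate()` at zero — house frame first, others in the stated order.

house_frame();
translate([1298, 1698, 0]) fence_section();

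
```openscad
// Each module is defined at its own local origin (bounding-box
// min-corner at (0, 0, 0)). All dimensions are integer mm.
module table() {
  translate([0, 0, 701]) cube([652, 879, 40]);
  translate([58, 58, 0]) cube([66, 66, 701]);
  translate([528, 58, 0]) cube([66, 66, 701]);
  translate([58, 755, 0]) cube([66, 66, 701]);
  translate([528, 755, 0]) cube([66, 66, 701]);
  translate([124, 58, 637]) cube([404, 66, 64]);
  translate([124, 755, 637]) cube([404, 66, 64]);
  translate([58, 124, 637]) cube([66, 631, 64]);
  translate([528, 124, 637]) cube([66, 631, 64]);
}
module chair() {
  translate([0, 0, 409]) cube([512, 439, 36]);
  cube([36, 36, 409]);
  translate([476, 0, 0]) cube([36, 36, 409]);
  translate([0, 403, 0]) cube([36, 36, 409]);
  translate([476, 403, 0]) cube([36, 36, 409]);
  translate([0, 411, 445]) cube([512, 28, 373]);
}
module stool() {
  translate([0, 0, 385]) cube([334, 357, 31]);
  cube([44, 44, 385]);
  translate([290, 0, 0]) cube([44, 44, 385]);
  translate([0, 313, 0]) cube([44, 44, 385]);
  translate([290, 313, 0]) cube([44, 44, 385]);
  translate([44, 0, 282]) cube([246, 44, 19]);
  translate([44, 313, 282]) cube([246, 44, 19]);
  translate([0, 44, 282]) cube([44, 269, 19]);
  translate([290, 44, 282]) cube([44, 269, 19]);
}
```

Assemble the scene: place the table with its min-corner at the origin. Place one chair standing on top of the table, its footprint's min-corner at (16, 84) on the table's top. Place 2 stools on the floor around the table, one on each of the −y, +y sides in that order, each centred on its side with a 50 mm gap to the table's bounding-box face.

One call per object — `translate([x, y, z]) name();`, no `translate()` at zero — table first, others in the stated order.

table();
translate([16, 84, 741]) chair();
translate([159, -407, 0]) stool();
translate([159, 929, 0]) stool();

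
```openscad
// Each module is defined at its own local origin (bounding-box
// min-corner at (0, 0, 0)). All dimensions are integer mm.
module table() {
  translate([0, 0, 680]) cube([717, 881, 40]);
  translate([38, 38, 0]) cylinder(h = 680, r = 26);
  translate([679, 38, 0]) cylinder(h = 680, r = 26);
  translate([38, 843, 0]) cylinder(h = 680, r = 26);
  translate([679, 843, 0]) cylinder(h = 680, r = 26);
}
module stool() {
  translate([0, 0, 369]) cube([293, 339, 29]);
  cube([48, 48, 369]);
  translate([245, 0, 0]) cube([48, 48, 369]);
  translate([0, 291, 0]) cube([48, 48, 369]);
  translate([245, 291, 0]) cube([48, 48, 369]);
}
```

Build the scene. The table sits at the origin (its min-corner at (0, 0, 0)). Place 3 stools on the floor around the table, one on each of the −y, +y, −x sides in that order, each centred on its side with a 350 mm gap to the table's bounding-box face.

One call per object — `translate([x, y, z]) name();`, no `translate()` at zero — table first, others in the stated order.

table();
translate([212, -689, 0]) stool();
translate([212, 1231, 0]) stool();
translate([-643, 271, 0]) stool();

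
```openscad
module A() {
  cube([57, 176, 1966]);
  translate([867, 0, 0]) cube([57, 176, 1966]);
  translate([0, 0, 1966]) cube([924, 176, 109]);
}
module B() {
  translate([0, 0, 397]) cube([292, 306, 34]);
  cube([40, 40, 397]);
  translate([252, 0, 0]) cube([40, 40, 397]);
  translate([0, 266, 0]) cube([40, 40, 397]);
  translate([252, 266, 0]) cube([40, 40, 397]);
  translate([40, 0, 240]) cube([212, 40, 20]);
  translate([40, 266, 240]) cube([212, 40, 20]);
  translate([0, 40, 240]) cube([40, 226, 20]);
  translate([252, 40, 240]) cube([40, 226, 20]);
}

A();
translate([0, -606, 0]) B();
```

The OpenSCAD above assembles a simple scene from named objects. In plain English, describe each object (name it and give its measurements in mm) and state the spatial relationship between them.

A is a rectangular door frame: two vertical jambs of 57×176 mm section, 1966 mm tall, with a clear opening 810 mm wide between their inner faces. A header 109 mm tall and 176 mm deep lies on top of the jambs and spans the full outside width.

B is a four-legged stool. The seat is 292×306 mm, 34 mm thick, top at z = 431 mm. It stands on four square legs, each 40×40 mm in cross-section, from z = 0 to the seat underside, each flush with a corner of the seat. Four stretchers, 40 mm wide and 20 mm tall, connect adjacent legs with their undersides at z = 240 mm, each running between the inner faces of the legs it joins and aligned with the legs' outer faces on the other axis.

The stool is on the floor beside the door frame on its −y side.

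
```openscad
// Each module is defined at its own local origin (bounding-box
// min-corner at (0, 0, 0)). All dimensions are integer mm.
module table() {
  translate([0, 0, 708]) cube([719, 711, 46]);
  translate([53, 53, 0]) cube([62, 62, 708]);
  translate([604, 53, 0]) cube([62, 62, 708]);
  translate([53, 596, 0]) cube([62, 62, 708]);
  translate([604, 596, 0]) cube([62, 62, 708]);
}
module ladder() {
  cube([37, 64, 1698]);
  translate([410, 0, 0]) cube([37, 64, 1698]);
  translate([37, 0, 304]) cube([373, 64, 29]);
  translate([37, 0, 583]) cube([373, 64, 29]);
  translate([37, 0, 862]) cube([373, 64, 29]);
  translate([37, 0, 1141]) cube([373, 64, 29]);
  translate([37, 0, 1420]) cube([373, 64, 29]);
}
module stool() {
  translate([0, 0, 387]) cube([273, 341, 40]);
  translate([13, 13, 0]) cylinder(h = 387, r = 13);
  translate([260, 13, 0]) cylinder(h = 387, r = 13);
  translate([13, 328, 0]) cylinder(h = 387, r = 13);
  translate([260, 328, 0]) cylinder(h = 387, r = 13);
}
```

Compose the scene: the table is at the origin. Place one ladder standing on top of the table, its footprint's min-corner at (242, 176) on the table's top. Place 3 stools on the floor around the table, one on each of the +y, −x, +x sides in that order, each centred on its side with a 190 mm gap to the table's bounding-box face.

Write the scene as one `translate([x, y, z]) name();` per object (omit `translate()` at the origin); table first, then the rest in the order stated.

table();
translate([242, 176, 754]) ladder();
translate([223, 901, 0]) stool();
translate([-463, 185, 0]) stool();
translate([909, 185, 0]) stool();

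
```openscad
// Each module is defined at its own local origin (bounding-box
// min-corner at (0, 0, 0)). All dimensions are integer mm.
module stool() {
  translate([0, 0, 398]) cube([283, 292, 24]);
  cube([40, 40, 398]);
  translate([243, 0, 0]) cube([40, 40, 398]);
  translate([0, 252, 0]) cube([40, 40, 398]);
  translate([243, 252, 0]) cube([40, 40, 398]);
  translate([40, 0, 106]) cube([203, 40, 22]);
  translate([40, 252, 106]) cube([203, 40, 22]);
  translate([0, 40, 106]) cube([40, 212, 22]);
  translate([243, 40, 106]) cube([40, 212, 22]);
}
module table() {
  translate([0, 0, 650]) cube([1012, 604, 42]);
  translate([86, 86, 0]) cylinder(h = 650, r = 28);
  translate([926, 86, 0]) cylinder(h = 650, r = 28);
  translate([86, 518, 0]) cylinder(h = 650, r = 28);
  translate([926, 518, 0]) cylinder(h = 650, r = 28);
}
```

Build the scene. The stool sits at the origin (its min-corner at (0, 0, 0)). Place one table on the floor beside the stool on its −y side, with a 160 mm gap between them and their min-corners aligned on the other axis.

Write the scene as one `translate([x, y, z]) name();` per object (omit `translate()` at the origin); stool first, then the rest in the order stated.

stool();
translate([0, -764, 0]) table();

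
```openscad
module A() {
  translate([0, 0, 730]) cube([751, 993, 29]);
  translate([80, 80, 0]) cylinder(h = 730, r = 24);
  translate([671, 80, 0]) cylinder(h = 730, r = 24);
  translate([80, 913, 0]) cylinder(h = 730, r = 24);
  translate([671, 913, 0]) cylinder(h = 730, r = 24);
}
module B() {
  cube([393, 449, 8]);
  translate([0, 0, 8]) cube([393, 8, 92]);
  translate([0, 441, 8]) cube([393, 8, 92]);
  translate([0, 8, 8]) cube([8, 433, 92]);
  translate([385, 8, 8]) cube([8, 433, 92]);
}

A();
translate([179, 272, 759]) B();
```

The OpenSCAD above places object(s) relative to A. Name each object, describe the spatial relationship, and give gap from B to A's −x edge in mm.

A is a table. B is an open box. The open box is on top of the table, centred. The gap from the open box to the table's −x edge is 179 mm.

The open box's min-x is at 179; the table's min-x is 0; gap = 179 mm.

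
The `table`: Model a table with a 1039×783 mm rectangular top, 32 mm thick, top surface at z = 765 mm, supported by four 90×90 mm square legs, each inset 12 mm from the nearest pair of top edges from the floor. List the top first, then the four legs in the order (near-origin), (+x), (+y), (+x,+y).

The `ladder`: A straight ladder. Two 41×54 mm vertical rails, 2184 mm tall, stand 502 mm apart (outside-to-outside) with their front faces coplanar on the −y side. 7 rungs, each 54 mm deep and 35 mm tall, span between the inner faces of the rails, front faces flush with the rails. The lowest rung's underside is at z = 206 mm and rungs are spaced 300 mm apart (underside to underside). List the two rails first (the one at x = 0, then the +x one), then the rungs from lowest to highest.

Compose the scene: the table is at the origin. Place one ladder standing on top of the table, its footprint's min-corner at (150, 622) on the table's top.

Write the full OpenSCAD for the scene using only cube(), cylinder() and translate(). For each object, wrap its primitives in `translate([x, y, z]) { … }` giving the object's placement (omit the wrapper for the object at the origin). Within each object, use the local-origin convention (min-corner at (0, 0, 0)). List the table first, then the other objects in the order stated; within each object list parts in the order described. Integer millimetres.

translate([0, 0, 733]) cube([1039, 783, 32]);
translate([12, 12, 0]) cube([90, 90, 733]);
translate([937, 12, 0]) cube([90, 90, 733]);
translate([12, 681, 0]) cube([90, 90, 733]);
translate([937, 681, 0]) cube([90, 90, 733]);
translate([150, 622, 765]) {
  cube([41, 54, 2184]);
  translate([461, 0, 0]) cube([41, 54, 2184]);
  translate([41, 0, 206]) cube([420, 54, 35]);
  translate([41, 0, 506]) cube([420, 54, 35]);
  translate([41, 0, 806]) cube([420, 54, 35]);
  translate([41, 0, 1106]) cube([420, 54, 35]);
  translate([41, 0, 1406]) cube([420, 54, 35]);
  translate([41, 0, 1706]) cube([420, 54, 35]);
  translate([41, 0, 2006]) cube([420, 54, 35]);
}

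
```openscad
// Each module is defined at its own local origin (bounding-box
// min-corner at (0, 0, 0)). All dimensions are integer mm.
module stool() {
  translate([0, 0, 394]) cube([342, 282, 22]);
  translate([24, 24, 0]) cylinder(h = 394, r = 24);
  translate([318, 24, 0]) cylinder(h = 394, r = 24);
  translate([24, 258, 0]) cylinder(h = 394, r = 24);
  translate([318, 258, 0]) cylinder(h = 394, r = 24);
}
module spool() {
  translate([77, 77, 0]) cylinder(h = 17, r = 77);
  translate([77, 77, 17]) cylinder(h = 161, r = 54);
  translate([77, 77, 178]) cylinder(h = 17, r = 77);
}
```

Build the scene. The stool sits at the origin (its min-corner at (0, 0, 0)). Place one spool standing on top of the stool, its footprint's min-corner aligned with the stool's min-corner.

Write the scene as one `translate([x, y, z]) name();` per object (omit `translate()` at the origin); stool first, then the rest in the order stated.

stool();
translate([0, 0, 416]) spool();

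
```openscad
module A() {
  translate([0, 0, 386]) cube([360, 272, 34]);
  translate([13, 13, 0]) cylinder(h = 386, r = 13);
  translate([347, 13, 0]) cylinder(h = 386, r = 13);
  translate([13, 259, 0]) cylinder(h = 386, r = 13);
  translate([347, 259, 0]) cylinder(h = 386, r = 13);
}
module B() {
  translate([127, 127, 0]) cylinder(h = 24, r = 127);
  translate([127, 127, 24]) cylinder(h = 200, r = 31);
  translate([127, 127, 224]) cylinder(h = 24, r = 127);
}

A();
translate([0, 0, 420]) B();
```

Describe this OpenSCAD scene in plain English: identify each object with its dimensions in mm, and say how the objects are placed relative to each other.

A is a four-legged stool. The seat is 360×272 mm, 34 mm thick, top at z = 420 mm. It stands on four round legs, each 26 mm in diameter, from z = 0 to the seat underside, each leg's axis is inset half a diameter from the nearest pair of seat edges (so the leg's bounding box is flush with the corner).

B is a spool: two coaxial disc flanges of radius 127 mm and thickness 24 mm, joined by a core cylinder of radius 31 mm and height 200 mm. The lower flange rests on z = 0 and the three cylinders share a vertical axis.

The spool is on top of the stool.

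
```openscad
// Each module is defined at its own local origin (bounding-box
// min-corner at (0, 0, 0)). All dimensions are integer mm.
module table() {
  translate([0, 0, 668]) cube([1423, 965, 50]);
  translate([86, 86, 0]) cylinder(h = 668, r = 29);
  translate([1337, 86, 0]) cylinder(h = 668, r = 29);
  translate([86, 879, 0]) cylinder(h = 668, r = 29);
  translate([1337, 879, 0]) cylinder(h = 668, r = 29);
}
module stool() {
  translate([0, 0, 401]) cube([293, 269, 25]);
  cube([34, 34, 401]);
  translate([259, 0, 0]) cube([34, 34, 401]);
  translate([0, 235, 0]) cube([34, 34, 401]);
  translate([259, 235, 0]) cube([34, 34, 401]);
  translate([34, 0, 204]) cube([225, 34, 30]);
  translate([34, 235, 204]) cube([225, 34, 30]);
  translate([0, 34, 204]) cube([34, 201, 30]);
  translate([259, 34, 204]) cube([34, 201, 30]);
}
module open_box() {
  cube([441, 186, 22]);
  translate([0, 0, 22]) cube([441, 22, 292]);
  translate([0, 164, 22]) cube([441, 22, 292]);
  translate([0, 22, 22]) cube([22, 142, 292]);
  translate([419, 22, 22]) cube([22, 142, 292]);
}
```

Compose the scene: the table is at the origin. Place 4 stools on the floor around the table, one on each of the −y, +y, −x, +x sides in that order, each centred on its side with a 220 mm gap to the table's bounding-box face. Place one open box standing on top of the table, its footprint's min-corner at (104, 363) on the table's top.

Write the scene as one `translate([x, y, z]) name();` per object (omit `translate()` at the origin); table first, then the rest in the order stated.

table();
translate([565, -489, 0]) stool();
translate([565, 1185, 0]) stool();
translate([-513, 348, 0]) stool();
translate([1643, 348, 0]) stool();
translate([104, 363, 718]) open_box();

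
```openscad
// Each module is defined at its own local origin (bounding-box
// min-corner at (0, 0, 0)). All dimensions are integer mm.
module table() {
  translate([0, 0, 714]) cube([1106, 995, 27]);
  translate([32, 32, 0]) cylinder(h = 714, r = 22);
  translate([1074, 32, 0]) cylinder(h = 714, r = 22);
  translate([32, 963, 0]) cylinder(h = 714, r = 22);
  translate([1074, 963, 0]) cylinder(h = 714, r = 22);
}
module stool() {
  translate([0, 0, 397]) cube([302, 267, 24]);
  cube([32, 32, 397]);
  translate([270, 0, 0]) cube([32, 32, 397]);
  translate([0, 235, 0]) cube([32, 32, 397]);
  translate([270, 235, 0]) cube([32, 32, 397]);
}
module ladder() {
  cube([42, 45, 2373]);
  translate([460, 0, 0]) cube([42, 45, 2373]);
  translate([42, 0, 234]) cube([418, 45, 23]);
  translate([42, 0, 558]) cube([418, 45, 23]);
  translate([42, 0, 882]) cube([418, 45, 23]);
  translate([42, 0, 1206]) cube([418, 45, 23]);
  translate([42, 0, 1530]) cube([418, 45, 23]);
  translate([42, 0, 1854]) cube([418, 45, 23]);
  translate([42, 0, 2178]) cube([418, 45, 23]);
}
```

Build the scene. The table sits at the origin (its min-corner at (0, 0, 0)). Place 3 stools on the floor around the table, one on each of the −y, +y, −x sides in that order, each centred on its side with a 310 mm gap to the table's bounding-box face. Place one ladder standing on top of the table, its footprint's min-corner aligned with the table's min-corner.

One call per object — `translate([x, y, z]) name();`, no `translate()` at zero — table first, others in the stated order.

table();
translate([402, -577, 0]) stool();
translate([402, 1305, 0]) stool();
translate([-612, 364, 0]) stool();
translate([0, 0, 741]) ladder();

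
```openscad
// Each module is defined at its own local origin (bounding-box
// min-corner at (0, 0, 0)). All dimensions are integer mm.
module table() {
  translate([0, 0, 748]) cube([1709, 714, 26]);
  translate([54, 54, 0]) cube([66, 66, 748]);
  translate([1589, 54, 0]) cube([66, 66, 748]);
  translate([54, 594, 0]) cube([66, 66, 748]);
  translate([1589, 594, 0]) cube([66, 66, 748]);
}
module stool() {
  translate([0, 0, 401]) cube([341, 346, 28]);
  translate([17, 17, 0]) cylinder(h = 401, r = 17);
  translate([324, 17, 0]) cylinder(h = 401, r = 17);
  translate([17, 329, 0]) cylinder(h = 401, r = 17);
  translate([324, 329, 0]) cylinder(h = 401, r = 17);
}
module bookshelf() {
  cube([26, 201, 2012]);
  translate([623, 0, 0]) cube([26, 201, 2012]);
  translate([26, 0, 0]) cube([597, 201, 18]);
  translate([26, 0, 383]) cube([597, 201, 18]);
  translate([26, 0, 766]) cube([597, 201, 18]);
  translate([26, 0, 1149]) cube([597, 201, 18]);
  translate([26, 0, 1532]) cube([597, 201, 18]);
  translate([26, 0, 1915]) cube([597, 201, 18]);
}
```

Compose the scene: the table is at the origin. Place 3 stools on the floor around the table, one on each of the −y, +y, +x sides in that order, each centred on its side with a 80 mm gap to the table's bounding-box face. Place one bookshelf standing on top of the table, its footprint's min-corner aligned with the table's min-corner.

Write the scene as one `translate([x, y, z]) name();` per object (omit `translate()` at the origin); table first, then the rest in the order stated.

table();
translate([684, -426, 0]) stool();
translate([684, 794, 0]) stool();
translate([1789, 184, 0]) stool();
translate([0, 0, 774]) bookshelf();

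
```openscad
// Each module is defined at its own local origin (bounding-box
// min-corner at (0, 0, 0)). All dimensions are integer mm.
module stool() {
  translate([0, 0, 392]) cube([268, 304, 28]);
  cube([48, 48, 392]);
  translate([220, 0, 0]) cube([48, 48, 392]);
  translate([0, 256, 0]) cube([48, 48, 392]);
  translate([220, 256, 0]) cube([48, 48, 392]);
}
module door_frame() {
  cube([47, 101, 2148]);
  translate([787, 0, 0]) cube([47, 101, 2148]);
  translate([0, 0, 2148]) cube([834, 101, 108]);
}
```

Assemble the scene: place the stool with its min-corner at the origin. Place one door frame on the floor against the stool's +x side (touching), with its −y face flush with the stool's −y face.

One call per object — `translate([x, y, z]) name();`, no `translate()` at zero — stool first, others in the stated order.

stool();
translate([268, 0, 0]) door_frame();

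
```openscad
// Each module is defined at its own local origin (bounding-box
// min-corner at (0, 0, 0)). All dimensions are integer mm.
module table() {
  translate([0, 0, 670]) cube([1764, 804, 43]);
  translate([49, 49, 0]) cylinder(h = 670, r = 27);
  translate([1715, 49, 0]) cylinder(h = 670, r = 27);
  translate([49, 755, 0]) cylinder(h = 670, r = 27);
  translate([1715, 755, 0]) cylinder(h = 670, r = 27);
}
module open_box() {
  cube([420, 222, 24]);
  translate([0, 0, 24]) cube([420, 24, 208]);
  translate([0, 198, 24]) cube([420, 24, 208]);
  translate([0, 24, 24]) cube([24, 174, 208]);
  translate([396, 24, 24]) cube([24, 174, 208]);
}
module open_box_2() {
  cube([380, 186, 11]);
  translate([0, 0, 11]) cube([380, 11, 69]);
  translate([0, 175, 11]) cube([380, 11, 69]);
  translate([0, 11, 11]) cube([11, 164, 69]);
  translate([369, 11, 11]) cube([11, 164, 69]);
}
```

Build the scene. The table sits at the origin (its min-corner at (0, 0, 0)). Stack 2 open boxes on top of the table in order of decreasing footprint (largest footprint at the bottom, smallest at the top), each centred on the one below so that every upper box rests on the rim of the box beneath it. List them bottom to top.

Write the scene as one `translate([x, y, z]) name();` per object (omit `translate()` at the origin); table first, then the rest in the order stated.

table();
translate([672, 291, 713]) open_box();
translate([692, 309, 945]) open_box_2();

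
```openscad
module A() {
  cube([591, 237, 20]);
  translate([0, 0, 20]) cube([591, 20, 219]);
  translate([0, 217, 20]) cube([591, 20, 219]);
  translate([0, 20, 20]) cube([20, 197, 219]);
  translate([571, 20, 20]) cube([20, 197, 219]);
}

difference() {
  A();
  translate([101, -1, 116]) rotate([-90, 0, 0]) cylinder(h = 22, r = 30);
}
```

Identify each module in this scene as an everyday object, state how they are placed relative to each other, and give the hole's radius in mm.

The subtracted cylinder has r = 30 mm.

A is an open box. The open box has a circular hole through its front wall. The hole's radius is 30 mm.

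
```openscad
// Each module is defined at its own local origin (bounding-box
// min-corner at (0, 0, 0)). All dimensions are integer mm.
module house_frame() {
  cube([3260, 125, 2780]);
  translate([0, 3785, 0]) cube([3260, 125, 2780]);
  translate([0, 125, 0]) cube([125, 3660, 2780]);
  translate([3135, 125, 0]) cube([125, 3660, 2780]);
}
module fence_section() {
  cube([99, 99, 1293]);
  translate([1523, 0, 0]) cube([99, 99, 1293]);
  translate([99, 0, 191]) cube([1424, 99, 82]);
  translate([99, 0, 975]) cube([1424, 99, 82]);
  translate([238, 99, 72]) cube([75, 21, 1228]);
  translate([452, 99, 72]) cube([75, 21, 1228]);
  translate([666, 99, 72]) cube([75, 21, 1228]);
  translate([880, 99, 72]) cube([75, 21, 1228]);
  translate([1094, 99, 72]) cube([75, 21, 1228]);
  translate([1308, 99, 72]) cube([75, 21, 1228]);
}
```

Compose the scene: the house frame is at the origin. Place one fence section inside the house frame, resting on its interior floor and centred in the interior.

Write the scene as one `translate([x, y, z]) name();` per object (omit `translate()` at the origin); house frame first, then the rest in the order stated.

house_frame();
translate([819, 1895, 0]) fence_section();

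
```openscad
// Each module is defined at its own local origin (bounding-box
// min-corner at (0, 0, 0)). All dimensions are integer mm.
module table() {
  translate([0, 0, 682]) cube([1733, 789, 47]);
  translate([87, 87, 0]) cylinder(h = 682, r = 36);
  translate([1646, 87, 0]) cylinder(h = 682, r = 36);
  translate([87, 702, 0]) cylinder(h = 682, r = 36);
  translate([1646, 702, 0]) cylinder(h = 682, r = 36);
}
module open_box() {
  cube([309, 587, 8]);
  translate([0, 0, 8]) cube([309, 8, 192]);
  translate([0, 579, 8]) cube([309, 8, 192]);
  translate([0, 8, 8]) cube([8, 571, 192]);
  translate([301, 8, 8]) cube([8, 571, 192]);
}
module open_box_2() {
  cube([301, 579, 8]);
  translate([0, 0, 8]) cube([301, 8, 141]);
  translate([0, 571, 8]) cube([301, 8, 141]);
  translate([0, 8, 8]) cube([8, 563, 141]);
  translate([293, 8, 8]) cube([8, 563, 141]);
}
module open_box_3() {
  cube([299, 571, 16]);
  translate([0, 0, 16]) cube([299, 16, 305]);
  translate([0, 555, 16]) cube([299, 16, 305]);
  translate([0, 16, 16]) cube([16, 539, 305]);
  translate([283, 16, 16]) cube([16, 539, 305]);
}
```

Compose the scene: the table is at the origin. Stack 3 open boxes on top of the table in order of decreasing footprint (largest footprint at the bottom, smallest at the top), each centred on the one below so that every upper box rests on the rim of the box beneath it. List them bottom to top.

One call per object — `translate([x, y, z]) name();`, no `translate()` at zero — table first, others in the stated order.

table();
translate([712, 101, 729]) open_box();
translate([716, 105, 929]) open_box_2();
translate([717, 109, 1078]) open_box_3();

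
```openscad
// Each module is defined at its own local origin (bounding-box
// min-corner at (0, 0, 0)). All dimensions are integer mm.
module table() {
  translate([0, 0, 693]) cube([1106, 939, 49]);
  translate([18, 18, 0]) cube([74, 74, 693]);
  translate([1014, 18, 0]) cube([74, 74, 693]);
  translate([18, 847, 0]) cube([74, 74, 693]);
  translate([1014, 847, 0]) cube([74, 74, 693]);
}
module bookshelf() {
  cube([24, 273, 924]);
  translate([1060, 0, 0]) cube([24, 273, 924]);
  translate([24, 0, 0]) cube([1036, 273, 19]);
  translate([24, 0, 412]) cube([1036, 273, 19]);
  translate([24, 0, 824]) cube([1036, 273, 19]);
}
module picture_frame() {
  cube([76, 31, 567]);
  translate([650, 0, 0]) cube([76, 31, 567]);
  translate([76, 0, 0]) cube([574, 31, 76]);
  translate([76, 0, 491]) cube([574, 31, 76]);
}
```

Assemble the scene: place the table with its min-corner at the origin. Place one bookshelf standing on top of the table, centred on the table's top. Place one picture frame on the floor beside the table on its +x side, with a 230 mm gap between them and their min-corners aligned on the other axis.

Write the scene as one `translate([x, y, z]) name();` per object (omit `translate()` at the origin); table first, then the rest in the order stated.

table();
translate([11, 333, 742]) bookshelf();
translate([1336, 0, 0]) picture_frame();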